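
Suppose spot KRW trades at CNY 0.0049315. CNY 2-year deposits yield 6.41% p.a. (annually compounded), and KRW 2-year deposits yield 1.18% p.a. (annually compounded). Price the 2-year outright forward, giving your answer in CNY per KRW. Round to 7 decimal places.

T = 2 years.
CNY growth factor: (1 + 0.0641)^2 = 1.1323088.
KRW accumulates by (1 + 0.0118)^2 = 1.0237392.
Forward (CNY per KRW) = 0.0049315 × 1.1323088 / 1.0237392 = 0.005454495.

0.0054545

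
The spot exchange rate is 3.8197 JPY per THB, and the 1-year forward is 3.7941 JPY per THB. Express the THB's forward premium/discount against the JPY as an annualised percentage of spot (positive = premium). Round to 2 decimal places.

-0.67%

T = 1 year.
THB trades forward at -0.67021% vs spot over the period.
Per annum: -0.0067021 / 1 = -0.006702 = -0.67%.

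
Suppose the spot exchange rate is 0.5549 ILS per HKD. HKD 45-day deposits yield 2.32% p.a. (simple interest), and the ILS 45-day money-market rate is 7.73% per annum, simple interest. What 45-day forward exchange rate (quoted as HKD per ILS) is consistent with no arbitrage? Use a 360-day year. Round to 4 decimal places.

1.7901

T = 45/360 years.
ILS accumulates by 1 + 0.0773×45/360 = 1.0096625.
Growth of 1 HKD over T: 1 + 0.0232×45/360 = 1.002900.
CIP: F = S · (grow ILS)/(grow HKD) = 0.5549 × 1.0096625/1.002900 = 0.5586417 ILS per HKD.
Invert for HKD per ILS: 1 / 0.5586417 = 1.7901.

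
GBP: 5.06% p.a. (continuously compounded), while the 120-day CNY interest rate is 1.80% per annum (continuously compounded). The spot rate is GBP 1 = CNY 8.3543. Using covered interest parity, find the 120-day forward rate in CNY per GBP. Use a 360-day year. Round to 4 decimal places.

T = 120/360 years.
Growth of 1 CNY over T: e^(0.0180×120/360) = 1.006018.
GBP accumulates by e^(0.0506×120/360) = 1.0170097.
So F = 8.3543 × 1.006018 / 1.0170097 = 8.264008 (CNY/GBP).

8.2640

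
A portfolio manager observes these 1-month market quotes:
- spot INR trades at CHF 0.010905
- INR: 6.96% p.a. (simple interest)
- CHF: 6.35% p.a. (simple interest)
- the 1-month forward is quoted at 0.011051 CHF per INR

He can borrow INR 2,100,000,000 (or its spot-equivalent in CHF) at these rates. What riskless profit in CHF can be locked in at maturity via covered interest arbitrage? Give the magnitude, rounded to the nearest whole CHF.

CHF 320,019

T = 1/12 years.
Keep in INR, deliver into the forward: 2,100,000,000·1.005800·0.011051 = CHF 23,341,701.18.
Swap to CHF now, deposit: 2,100,000,000·0.010905·1.0052916667 = CHF 23,021,681.81.
The quoted forward overvalues INR, so borrow CHF, buy INR at spot, deposit the INR at 6.96%, and sell the proceeds forward at 0.011051.
Profit = 23,341,701.18 − 23,021,681.81 = CHF 320,019.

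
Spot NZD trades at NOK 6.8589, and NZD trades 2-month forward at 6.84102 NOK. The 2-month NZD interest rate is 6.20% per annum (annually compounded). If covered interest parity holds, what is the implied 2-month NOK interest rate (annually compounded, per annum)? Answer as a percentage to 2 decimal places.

T = 2/12 years.
CIP gives F = S · g_NOK/g_NZD, so g_NOK/g_NZD = 6.84102/6.8589 = 0.9973932.
NZD growth factor: (1 + 0.0620)^(2/12) = 1.0100761.
That pins the NOK growth at 1.007443.
r = 1.007443^(12/2) − 1 = 0.045497 → 4.55%.

4.55%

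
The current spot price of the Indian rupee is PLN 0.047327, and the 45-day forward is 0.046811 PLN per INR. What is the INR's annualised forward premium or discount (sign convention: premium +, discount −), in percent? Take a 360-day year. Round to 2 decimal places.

T = 45/360 years.
(F − S)/S = (0.046811 − 0.047327)/0.047327 = -0.0109029.
Annualise by dividing by T: -0.0109029 / (45/360) = -0.087223 → -8.72%.

-8.72%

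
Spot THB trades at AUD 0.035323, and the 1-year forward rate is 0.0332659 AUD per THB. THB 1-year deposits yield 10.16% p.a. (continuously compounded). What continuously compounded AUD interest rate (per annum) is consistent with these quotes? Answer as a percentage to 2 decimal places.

T = 1 year.
CIP gives F = S · g_AUD/g_THB, so g_AUD/g_THB = 0.0332659/0.035323 = 0.9417632.
THB growth factor: e^(0.1016×1) = 1.1069406.
So the AUD growth factor = 1.0424759.
r = ln(1.0424759)/1 = 0.041599 → 4.16%.

4.16%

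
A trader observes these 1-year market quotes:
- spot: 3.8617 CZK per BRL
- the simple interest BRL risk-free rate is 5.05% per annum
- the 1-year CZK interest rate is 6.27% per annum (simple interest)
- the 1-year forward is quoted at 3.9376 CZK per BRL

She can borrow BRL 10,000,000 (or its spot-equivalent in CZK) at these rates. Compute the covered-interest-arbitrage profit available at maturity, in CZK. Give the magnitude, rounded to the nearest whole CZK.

T = 1 year.
Invest the BRL and cover forward: 10,000,000 × 1.050500 × 3.9376 = CZK 41,364,488.00.
Convert at spot and invest in CZK: 10,000,000 × 3.8617 × 1.062700 = CZK 41,038,285.90.
The quoted forward overvalues BRL, so borrow CZK, buy BRL at spot, deposit the BRL at 5.05%, and sell the proceeds forward at 3.9376.
Arbitrage profit = |41,364,488.00 − 41,038,285.90| = CZK 326,202.

CZK 326,202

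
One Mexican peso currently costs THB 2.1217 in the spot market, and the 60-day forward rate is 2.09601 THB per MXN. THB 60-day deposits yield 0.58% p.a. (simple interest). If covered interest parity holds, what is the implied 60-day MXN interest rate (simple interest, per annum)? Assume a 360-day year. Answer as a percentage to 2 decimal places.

7.94%

T = 60/360 years.
F/S = 2.09601/2.1217 = 0.9878918 = (growth of THB) / (growth of MXN).
The THB side grows by 1 + 0.0058×60/360 = 1.0009667.
So the MXN growth factor = 1.0132352.
r = (1.0132352 − 1)/(60/360) = 0.079411 → 7.94%.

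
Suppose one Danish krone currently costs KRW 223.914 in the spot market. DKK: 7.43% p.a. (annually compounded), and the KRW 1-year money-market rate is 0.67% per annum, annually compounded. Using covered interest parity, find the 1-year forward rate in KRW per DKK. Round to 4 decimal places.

209.8243

T = 1 year.
Growth of 1 KRW over T: (1 + 0.0067)^1 = 1.006700.
DKK growth factor: (1 + 0.0743)^1 = 1.074300.
CIP: F = S · (grow KRW)/(grow DKK) = 223.914 × 1.006700/1.074300 = 209.824280 KRW per DKK.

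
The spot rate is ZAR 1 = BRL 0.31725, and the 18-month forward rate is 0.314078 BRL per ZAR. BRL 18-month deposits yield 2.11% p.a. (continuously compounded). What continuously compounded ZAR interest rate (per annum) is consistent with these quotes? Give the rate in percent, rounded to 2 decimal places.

2.78%

T = 18/12 years.
CIP gives F = S · g_BRL/g_ZAR, so g_BRL/g_ZAR = 0.314078/0.31725 = 0.9900016.
BRL growth factor: e^(0.0211×18/12) = 1.0321562.
That pins the ZAR growth at 1.0425803.
r = ln(1.0425803)/(18/12) = 0.027799 → 2.78%.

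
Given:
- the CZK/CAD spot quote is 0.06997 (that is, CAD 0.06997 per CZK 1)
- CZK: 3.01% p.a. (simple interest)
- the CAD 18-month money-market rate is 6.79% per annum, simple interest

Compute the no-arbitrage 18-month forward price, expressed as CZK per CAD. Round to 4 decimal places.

T = 18/12 years.
CAD accumulates by 1 + 0.0679×18/12 = 1.101850.
CZK accumulates by 1 + 0.0301×18/12 = 1.045150.
CIP: F = S · (grow CAD)/(grow CZK) = 0.06997 × 1.101850/1.045150 = 0.073765914 CAD per CZK.
Invert for CZK per CAD: 1 / 0.073765914 = 13.5564.

13.5564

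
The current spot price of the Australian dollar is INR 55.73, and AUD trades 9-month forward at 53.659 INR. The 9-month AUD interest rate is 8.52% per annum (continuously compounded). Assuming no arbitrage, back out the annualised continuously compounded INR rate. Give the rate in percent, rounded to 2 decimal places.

T = 9/12 years.
F/S = 53.659/55.73 = 0.9628387 = (growth of INR) / (growth of AUD).
AUD growth factor: e^(0.0852×9/12) = 1.0659858.
That pins the INR growth at 1.0263724.
Take logs: ln 1.0263724 / (9/12) = 0.034708, so 3.47%.

3.47%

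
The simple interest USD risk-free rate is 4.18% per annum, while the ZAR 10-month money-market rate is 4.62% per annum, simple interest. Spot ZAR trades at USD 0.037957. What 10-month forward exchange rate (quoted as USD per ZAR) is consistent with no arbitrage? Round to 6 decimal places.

T = 10/12 years.
USD growth factor: 1 + 0.0418×10/12 = 1.0348333.
Growth of 1 ZAR over T: 1 + 0.0462×10/12 = 1.038500.
So F = 0.037957 × 1.0348333 / 1.038500 = 0.03782298 (USD/ZAR).

0.037823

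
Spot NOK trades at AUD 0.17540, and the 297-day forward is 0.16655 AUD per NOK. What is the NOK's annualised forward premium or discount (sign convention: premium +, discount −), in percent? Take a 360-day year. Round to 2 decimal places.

T = 297/360 years.
(F − S)/S = (0.16655 − 0.1754)/0.1754 = -0.0504561.
Annualise by dividing by T: -0.0504561 / (297/360) = -0.061159 → -6.12%.

-6.12%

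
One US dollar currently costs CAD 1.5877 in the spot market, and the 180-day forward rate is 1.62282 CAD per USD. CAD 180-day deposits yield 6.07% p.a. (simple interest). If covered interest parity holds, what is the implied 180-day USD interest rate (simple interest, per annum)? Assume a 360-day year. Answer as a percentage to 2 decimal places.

1.61%

T = 180/360 years.
CIP gives F = S · g_CAD/g_USD, so g_CAD/g_USD = 1.62282/1.5877 = 1.0221200.
CAD growth factor: 1 + 0.0607×180/360 = 1.030350.
So the USD growth factor = 1.0080519.
r = (1.0080519 − 1)/(180/360) = 0.016104 → 1.61%.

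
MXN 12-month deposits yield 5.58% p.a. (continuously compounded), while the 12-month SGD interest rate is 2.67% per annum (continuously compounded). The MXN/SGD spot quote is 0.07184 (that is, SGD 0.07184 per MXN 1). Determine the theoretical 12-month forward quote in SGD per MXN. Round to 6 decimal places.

0.069780

T = 1 year.
SGD growth factor: e^(0.0267×1) = 1.0270596.
MXN growth factor: e^(0.0558×1) = 1.0573862.
So F = 0.07184 × 1.0270596 / 1.0573862 = 0.06977958 (SGD/MXN).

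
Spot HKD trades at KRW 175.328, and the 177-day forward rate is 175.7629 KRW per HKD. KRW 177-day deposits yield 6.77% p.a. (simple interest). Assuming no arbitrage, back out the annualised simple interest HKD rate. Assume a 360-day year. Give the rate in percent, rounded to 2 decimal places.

T = 177/360 years.
By CIP, F/S equals the KRW-to-HKD growth ratio: 175.7629/175.328 = 1.0024805.
The KRW side grows by 1 + 0.0677×177/360 = 1.0332858.
That pins the HKD growth at 1.0307291.
r = (1.0307291 − 1)/(177/360) = 0.062500 → 6.25%.

6.25%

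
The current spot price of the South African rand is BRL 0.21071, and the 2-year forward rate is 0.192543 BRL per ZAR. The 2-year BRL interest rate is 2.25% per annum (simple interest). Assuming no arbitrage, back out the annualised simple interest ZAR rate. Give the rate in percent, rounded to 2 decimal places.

T = 2 years.
F/S = 0.192543/0.21071 = 0.9137820 = (growth of BRL) / (growth of ZAR).
The BRL side grows by 1 + 0.0225×2 = 1.045000.
That pins the ZAR growth at 1.1435988.
r = (1.1435988 − 1)/2 = 0.071799 → 7.18%.

7.18%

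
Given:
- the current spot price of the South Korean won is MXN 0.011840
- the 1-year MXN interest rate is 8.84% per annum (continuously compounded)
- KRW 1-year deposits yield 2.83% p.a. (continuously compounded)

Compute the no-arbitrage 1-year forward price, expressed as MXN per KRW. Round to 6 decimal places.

0.012573

T = 1 year.
MXN growth factor: e^(0.0884×1) = 1.092425.
KRW accumulates by e^(0.0283×1) = 1.0287042.
So F = 0.01184 × 1.092425 / 1.0287042 = 0.01257340 (MXN/KRW).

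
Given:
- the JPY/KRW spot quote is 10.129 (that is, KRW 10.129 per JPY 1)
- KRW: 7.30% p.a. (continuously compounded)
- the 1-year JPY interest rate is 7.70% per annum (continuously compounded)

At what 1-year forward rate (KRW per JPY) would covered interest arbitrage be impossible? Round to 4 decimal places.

T = 1 year.
Growth of 1 KRW over T: e^(0.0730×1) = 1.07573054.
JPY accumulates by e^(0.0770×1) = 1.08004208.
Forward (KRW per JPY) = 10.129 × 1.07573054 / 1.08004208 = 10.088565.

10.0886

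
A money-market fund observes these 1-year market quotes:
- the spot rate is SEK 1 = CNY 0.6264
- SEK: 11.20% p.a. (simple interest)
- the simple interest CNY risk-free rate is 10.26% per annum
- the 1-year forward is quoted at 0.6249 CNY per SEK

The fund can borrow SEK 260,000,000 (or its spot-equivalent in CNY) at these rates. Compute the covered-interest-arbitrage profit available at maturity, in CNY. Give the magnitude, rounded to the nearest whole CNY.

T = 1 year.
Keep in SEK, deliver into the forward: 260,000,000·1.112000·0.6249 = CNY 180,671,088.00.
Swap to CNY now, deposit: 260,000,000·0.6264·1.102600 = CNY 179,573,846.40.
The quoted forward overvalues SEK, so borrow CNY, buy SEK at spot, deposit the SEK at 11.20%, and sell the proceeds forward at 0.6249.
Profit = 180,671,088.00 − 179,573,846.40 = CNY 1,097,242.

CNY 1,097,242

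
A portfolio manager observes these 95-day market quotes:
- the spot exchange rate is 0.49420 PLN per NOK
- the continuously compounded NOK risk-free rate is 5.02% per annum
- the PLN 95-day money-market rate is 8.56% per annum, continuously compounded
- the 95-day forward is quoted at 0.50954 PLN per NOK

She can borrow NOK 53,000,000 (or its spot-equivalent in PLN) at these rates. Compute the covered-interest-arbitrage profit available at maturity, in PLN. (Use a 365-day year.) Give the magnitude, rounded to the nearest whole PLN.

PLN 578,078

T = 95/365 years.
Invest the NOK and cover forward: 53,000,000 × 1.0131514833 × 0.50954 = PLN 27,360,783.96.
Convert at spot and invest in PLN: 53,000,000 × 0.49420 × 1.0225294925 = PLN 26,782,705.99.
The quoted forward overvalues NOK, so borrow PLN, buy NOK at spot, deposit the NOK at 5.02%, and sell the proceeds forward at 0.50954.
Profit = 27,360,783.96 − 26,782,705.99 = PLN 578,078.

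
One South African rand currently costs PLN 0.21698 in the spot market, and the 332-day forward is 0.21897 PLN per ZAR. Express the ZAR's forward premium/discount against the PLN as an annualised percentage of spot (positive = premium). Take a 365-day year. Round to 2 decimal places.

+1.01%

T = 332/365 years.
(F − S)/S = (0.21897 − 0.21698)/0.21698 = 0.0091714.
Per annum: 0.0091714 / (332/365) = 0.010083 = 1.01%.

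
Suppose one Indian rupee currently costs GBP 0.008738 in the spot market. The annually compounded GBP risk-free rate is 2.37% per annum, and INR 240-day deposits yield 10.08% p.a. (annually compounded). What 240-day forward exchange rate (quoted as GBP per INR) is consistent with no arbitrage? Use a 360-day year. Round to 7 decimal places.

0.0083251

T = 240/360 years.
GBP accumulates by (1 + 0.0237)^(240/360) = 1.0157382.
Growth of 1 INR over T: (1 + 0.1008)^(240/360) = 1.0661188.
Forward (GBP per INR) = 0.008738 × 1.0157382 / 1.0661188 = 0.008325076.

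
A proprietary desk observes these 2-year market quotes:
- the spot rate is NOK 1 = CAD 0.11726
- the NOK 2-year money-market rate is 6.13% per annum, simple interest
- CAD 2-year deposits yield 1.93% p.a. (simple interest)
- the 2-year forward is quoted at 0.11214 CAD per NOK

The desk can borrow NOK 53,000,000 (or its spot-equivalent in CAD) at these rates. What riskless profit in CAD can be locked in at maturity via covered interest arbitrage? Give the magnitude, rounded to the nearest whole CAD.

CAD 217,413

T = 2 years.
Route A — deposit NOK, sell forward: 53,000,000 × 1.122600 × 0.11214 = CAD 6,672,083.29.
Route B — convert at spot, deposit CAD: 53,000,000 × 0.11726 × 1.038600 = CAD 6,454,670.51.
The quoted forward overvalues NOK, so borrow CAD, buy NOK at spot, deposit the NOK at 6.13%, and sell the proceeds forward at 0.11214.
Profit = 6,672,083.29 − 6,454,670.51 = CAD 217,413.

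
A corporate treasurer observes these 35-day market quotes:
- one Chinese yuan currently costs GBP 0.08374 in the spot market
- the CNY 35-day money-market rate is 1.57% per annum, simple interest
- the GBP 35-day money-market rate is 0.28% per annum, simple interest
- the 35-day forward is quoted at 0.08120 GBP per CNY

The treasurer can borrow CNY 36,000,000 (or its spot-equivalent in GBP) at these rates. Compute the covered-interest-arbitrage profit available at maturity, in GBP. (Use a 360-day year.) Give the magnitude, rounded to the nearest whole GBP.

GBP 87,799

T = 35/360 years.
Route A — deposit CNY, sell forward: 36,000,000 × 1.001526389 × 0.08120 = GBP 2,927,661.94.
Route B — convert at spot, deposit GBP: 36,000,000 × 0.08374 × 1.000272222 = GBP 3,015,460.65.
The quoted forward undervalues CNY, so borrow CNY, convert to GBP at spot, deposit the GBP at 0.28%, and buy CNY forward at 0.08120 to cover the loan.
Profit = 3,015,460.65 − 2,927,661.94 = GBP 87,799.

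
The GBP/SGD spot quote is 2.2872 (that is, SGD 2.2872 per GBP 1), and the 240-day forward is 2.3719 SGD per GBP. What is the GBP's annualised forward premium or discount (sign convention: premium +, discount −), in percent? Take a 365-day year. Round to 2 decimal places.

T = 240/365 years.
Period premium: (2.3719 − 2.2872)/2.2872 = 0.0370322.
×(1/T) gives 5.63% p.a.

+5.63%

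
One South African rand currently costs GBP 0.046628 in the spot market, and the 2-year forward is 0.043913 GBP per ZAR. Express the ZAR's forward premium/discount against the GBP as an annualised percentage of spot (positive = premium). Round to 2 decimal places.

T = 2 years.
(F − S)/S = (0.043913 − 0.046628)/0.046628 = -0.0582268.
Annualise by dividing by T: -0.0582268 / 2 = -0.029113 → -2.91%.

-2.91%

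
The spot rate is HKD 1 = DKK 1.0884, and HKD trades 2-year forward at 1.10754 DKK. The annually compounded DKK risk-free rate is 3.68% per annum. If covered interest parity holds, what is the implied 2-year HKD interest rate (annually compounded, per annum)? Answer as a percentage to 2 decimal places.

T = 2 years.
F/S = 1.10754/1.0884 = 1.0175854 = (growth of DKK) / (growth of HKD).
DKK growth factor: (1 + 0.0368)^2 = 1.0749542.
Hence g_HKD = 1.0563774.
Annualise: 1.0563774^(1/2) − 1 = 0.027802 = 2.78%.

2.78%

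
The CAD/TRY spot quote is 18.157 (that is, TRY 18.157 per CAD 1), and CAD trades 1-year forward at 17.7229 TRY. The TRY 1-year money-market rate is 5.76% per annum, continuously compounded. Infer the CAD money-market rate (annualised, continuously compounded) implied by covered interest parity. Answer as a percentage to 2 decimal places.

T = 1 year.
CIP gives F = S · g_TRY/g_CAD, so g_TRY/g_CAD = 17.7229/18.157 = 0.9760919.
The TRY side grows by e^(0.0576×1) = 1.0592912.
That pins the CAD growth at 1.0852372.
Take logs: ln 1.0852372 / 1 = 0.081799, so 8.18%.

8.18%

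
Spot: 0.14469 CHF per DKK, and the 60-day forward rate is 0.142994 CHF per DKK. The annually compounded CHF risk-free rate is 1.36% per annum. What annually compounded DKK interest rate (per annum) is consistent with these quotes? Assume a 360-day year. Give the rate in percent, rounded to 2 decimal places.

8.79%

T = 60/360 years.
F/S = 0.142994/0.14469 = 0.9882784 = (growth of CHF) / (growth of DKK).
CHF growth factor: (1 + 0.0136)^(60/360) = 1.0022539.
Hence g_DKK = 1.0141413.
r = 1.0141413^(360/60) − 1 = 0.087905 → 8.79%.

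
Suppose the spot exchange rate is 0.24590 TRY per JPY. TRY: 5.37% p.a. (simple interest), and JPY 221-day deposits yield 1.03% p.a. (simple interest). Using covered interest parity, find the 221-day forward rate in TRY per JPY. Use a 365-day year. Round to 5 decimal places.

T = 221/365 years.
TRY accumulates by 1 + 0.0537×221/365 = 1.0325142.
Growth of 1 JPY over T: 1 + 0.0103×221/365 = 1.0062364.
So F = 0.2459 × 1.0325142 / 1.0062364 = 0.2523217 (TRY/JPY).

0.25232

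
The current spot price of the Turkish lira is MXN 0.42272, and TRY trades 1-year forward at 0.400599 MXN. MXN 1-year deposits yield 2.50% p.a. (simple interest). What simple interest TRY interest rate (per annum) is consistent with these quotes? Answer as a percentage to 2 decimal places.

8.16%

T = 1 year.
By CIP, F/S equals the MXN-to-TRY growth ratio: 0.400599/0.42272 = 0.9476699.
The MXN side grows by 1 + 0.0250×1 = 1.025000.
So the TRY growth factor = 1.0816002.
r = (1.0816002 − 1)/1 = 0.081600 → 8.16%.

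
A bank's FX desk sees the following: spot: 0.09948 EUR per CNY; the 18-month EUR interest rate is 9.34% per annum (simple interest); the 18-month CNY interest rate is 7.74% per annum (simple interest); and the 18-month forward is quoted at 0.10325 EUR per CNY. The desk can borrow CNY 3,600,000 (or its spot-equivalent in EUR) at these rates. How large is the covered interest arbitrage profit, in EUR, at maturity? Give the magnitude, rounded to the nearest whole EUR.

EUR 6,553

T = 18/12 years.
Route A — deposit CNY, sell forward: 3,600,000 × 1.116100 × 0.10325 = EUR 414,854.37.
Route B — convert at spot, deposit EUR: 3,600,000 × 0.09948 × 1.140100 = EUR 408,301.73.
The quoted forward overvalues CNY, so borrow EUR, buy CNY at spot, deposit the CNY at 7.74%, and sell the proceeds forward at 0.10325.
Arbitrage profit = |414,854.37 − 408,301.73| = EUR 6,553.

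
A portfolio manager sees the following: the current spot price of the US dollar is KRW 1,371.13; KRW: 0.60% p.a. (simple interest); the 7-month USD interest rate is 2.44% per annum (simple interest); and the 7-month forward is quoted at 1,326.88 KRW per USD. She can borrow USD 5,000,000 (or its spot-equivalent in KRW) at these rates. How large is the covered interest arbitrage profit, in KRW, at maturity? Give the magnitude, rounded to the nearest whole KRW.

KRW 150,815,148

T = 7/12 years.
Keep in USD, deliver into the forward: 5,000,000·1.014233333333·1326.88 = KRW 6,728,829,626.66.
Swap to KRW now, deposit: 5,000,000·1371.13·1.003500 = KRW 6,879,644,775.00.
The quoted forward undervalues USD, so borrow USD, convert to KRW at spot, deposit the KRW at 0.60%, and buy USD forward at 1,326.88 to cover the loan.
The gap between the two covered legs is KRW 150,815,148.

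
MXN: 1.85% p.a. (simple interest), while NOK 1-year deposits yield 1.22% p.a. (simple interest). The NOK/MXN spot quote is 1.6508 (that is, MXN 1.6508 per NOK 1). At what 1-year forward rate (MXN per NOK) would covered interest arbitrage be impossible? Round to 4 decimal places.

1.6611

T = 1 year.
MXN accumulates by 1 + 0.0185×1 = 1.018500.
Growth of 1 NOK over T: 1 + 0.0122×1 = 1.012200.
CIP: F = S · (grow MXN)/(grow NOK) = 1.6508 × 1.018500/1.012200 = 1.661075 MXN per NOK.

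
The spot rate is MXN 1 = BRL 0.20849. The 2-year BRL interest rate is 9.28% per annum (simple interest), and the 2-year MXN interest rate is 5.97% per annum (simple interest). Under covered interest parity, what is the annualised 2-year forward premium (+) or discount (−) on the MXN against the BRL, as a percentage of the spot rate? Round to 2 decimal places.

+2.96%

T = 2 years.
No-arbitrage forward: 0.20849 × 1.185600 / 1.119400 = 0.22081985 BRL/MXN.
(F − S)/S ÷ T = (0.22081985 − 0.20849)/0.20849/2 = 0.029569 → 2.96%.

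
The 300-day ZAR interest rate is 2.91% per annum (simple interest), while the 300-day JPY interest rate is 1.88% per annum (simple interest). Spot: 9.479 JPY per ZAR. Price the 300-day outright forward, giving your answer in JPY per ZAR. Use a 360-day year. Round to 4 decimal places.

T = 300/360 years.
JPY growth factor: 1 + 0.0188×300/360 = 1.0156667.
ZAR accumulates by 1 + 0.0291×300/360 = 1.024250.
CIP: F = S · (grow JPY)/(grow ZAR) = 9.479 × 1.0156667/1.024250 = 9.399565 JPY per ZAR.

9.3996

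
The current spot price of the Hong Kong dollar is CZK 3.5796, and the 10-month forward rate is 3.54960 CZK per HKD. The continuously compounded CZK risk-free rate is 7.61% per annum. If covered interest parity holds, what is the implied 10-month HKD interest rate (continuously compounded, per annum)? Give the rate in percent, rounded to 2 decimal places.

8.62%

T = 10/12 years.
CIP gives F = S · g_CZK/g_HKD, so g_CZK/g_HKD = 3.5496/3.5796 = 0.9916192.
The CZK side grows by e^(0.0761×10/12) = 1.0654707.
So the HKD growth factor = 1.0744757.
r = ln(1.0744757)/(10/12) = 0.086199 → 8.62%.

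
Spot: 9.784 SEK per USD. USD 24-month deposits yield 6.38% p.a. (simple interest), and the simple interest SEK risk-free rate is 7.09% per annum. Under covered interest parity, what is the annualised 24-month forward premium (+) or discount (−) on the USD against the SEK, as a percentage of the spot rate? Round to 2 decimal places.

T = 2 years.
F = S · g_SEK/g_USD = 9.784 × 1.141800/1.127600 = 9.907211.
Annualised premium = (F − S)/S × (1/T) = (9.907211 − 9.784)/9.784 ÷ 2 = 0.63%.

+0.63%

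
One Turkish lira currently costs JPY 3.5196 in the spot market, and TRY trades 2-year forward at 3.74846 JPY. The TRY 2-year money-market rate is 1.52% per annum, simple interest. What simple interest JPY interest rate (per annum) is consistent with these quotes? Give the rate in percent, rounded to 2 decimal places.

4.87%

T = 2 years.
By CIP, F/S equals the JPY-to-TRY growth ratio: 3.74846/3.5196 = 1.0650244.
The TRY side grows by 1 + 0.0152×2 = 1.030400.
Hence g_JPY = 1.0974011.
(1.0974011 − 1)/T = 0.048701, i.e. 4.87%.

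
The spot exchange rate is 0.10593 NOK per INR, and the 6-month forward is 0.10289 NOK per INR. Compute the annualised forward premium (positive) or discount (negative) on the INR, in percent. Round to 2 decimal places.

-5.74%

T = 6/12 years.
Period premium: (0.10289 − 0.10593)/0.10593 = -0.0286982.
Per annum: -0.0286982 / (6/12) = -0.057396 = -5.74%.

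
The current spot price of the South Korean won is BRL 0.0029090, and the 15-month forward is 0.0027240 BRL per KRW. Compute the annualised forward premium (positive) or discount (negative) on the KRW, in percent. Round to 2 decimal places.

T = 15/12 years.
(F − S)/S = (0.0027240 − 0.002909)/0.002909 = -0.0635957.
Annualise by dividing by T: -0.0635957 / (15/12) = -0.050877 → -5.09%.

-5.09%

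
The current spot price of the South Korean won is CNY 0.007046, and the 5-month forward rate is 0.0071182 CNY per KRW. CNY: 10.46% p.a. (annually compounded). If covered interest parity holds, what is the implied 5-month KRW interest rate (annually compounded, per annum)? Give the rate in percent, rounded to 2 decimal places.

T = 5/12 years.
F/S = 0.0071182/0.007046 = 1.0102469 = (growth of CNY) / (growth of KRW).
CNY growth factor: (1 + 0.1046)^(5/12) = 1.0423225.
Hence g_KRW = 1.0317503.
r = 1.0317503^(12/5) − 1 = 0.077901 → 7.79%.

7.79%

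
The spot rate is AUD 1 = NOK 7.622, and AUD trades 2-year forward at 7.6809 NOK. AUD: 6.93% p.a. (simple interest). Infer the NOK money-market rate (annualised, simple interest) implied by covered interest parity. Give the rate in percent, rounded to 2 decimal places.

7.37%

T = 2 years.
F/S = 7.6809/7.622 = 1.0077276 = (growth of NOK) / (growth of AUD).
AUD growth factor: 1 + 0.0693×2 = 1.138600.
That pins the NOK growth at 1.1473986.
r = (1.1473986 − 1)/2 = 0.073699 → 7.37%.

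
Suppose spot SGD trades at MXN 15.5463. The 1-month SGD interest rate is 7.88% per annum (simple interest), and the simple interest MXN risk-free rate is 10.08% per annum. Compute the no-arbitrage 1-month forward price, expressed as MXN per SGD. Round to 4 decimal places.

T = 1/12 years.
MXN growth factor: 1 + 0.1008×1/12 = 1.008400.
SGD growth factor: 1 + 0.0788×1/12 = 1.00656667.
Forward (MXN per SGD) = 15.5463 × 1.008400 / 1.00656667 = 15.574616.

15.5746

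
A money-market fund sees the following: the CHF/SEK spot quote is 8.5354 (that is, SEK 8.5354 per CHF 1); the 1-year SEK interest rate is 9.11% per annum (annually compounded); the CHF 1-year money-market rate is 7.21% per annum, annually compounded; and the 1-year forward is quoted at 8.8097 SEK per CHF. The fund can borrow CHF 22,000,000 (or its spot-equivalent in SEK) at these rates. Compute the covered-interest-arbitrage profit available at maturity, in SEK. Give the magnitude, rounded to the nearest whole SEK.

T = 1 year.
Route A — deposit CHF, sell forward: 22,000,000 × 1.072100 × 8.8097 = SEK 207,787,346.14.
Route B — convert at spot, deposit SEK: 22,000,000 × 8.5354 × 1.091100 = SEK 204,885,448.68.
The quoted forward overvalues CHF, so borrow SEK, buy CHF at spot, deposit the CHF at 7.21%, and sell the proceeds forward at 8.8097.
Profit = 207,787,346.14 − 204,885,448.68 = SEK 2,901,897.

SEK 2,901,897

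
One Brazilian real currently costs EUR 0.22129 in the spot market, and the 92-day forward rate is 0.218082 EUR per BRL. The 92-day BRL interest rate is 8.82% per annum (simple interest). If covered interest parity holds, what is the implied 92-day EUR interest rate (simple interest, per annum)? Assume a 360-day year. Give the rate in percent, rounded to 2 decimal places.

3.02%

T = 92/360 years.
By CIP, F/S equals the EUR-to-BRL growth ratio: 0.218082/0.22129 = 0.9855032.
BRL growth factor: 1 + 0.0882×92/360 = 1.022540.
So the EUR growth factor = 1.0077164.
r = (1.0077164 − 1)/(92/360) = 0.030195 → 3.02%.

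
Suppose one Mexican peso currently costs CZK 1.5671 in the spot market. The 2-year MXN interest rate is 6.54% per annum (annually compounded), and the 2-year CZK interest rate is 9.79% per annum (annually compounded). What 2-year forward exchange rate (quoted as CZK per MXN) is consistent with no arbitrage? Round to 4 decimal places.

1.6642

T = 2 years.
Growth of 1 CZK over T: (1 + 0.0979)^2 = 1.2053844.
MXN accumulates by (1 + 0.0654)^2 = 1.1350772.
Forward (CZK per MXN) = 1.5671 × 1.2053844 / 1.1350772 = 1.664167.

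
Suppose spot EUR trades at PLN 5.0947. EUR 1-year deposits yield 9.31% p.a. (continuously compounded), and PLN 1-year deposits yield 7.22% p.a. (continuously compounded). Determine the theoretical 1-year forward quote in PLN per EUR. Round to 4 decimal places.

4.9893

T = 1 year.
PLN growth factor: e^(0.0722×1) = 1.0748703.
EUR accumulates by e^(0.0931×1) = 1.0975715.
So F = 5.0947 × 1.0748703 / 1.0975715 = 4.989326 (PLN/EUR).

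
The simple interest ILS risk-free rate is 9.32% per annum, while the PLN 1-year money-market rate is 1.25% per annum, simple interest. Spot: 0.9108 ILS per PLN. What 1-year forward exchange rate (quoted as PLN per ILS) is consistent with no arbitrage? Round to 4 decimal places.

T = 1 year.
Growth of 1 ILS over T: 1 + 0.0932×1 = 1.093200.
PLN growth factor: 1 + 0.0125×1 = 1.012500.
CIP: F = S · (grow ILS)/(grow PLN) = 0.9108 × 1.093200/1.012500 = 0.9833941 ILS per PLN.
Invert for PLN per ILS: 1 / 0.9833941 = 1.0169.

1.0169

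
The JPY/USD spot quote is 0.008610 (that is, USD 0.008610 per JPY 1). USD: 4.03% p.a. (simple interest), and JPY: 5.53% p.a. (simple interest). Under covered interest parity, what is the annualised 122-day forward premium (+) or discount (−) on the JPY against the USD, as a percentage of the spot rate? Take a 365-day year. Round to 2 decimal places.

T = 122/365 years.
No-arbitrage forward: 0.00861 × 1.0134701 / 1.0184838 = 0.008567615 USD/JPY.
Annualised premium = (F − S)/S × (1/T) = (0.008567615 − 0.00861)/0.00861 ÷ (122/365) = -1.47%.

-1.47%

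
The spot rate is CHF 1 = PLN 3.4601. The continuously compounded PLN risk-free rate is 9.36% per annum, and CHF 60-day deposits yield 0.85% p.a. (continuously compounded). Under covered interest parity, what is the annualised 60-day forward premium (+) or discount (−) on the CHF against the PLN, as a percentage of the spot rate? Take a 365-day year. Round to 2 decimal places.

+8.57%

T = 60/365 years.
F = S · g_PLN/g_CHF = 3.4601 × 1.0155053/1.0013982 = 3.5088438.
Annualised premium = (F − S)/S × (1/T) = (3.5088438 − 3.4601)/3.4601 ÷ (60/365) = 8.57%.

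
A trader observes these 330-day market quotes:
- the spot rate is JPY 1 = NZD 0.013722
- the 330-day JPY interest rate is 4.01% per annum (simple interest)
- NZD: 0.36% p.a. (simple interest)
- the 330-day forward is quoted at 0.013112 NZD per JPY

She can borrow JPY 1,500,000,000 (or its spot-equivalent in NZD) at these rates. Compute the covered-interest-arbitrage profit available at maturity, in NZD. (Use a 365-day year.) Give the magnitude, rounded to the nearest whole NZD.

T = 330/365 years.
Route A — deposit JPY, sell forward: 1,500,000,000 × 1.0362547945 × 0.013112 = NZD 20,381,059.30.
Route B — convert at spot, deposit NZD: 1,500,000,000 × 0.013722 × 1.0032547945 = NZD 20,649,993.44.
The quoted forward undervalues JPY, so borrow JPY, convert to NZD at spot, deposit the NZD at 0.36%, and buy JPY forward at 0.013112 to cover the loan.
Arbitrage profit = |20,381,059.30 − 20,649,993.44| = NZD 268,934.

NZD 268,934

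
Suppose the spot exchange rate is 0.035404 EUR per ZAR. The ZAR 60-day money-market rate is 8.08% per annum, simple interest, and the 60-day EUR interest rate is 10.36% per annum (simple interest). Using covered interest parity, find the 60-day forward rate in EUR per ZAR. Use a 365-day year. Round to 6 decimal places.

0.035535

T = 60/365 years.
EUR accumulates by 1 + 0.1036×60/365 = 1.0170301.
ZAR accumulates by 1 + 0.0808×60/365 = 1.0132822.
Forward (EUR per ZAR) = 0.035404 × 1.0170301 / 1.0132822 = 0.03553495.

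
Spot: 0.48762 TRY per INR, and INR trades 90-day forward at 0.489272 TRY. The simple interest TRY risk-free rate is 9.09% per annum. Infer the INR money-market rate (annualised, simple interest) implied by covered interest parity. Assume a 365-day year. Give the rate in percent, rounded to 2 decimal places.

T = 90/365 years.
CIP gives F = S · g_TRY/g_INR, so g_TRY/g_INR = 0.489272/0.48762 = 1.0033879.
The TRY side grows by 1 + 0.0909×90/365 = 1.0224137.
That pins the INR growth at 1.0189616.
(1.0189616 − 1)/T = 0.076900, i.e. 7.69%.

7.69%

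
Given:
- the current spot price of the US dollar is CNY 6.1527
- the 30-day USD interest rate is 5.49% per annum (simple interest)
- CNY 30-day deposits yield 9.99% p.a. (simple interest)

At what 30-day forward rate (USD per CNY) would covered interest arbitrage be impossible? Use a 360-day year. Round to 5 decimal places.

0.16193

T = 30/360 years.
CNY accumulates by 1 + 0.0999×30/360 = 1.008325.
USD growth factor: 1 + 0.0549×30/360 = 1.004575.
CIP: F = S · (grow CNY)/(grow USD) = 6.1527 × 1.008325/1.004575 = 6.175668 CNY per USD.
Invert for USD per CNY: 1 / 6.175668 = 0.16193.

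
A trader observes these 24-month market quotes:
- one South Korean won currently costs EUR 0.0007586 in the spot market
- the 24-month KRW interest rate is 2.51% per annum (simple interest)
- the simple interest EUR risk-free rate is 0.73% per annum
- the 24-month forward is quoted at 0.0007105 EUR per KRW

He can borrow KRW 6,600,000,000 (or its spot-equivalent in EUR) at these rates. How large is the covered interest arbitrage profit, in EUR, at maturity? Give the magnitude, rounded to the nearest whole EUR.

EUR 155,156

T = 2 years.
Route A — deposit KRW, sell forward: 6,600,000,000 × 1.050200 × 0.0007105 = EUR 4,924,702.86.
Route B — convert at spot, deposit EUR: 6,600,000,000 × 0.0007586 × 1.014600 = EUR 5,079,858.70.
The quoted forward undervalues KRW, so borrow KRW, convert to EUR at spot, deposit the EUR at 0.73%, and buy KRW forward at 0.0007105 to cover the loan.
Arbitrage profit = |4,924,702.86 − 5,079,858.70| = EUR 155,156.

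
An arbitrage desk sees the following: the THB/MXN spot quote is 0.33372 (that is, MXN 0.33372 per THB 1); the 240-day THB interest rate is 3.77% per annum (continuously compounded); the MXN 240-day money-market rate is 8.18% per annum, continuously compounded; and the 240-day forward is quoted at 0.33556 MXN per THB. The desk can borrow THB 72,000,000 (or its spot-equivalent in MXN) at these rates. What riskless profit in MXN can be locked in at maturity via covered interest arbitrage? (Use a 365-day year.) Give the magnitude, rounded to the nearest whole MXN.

T = 240/365 years.
Keep in THB, deliver into the forward: 72,000,000·1.025098844·0.33556 = MXN 24,766,716.10.
Swap to MXN now, deposit: 72,000,000·0.33372·1.0552590706 = MXN 25,355,596.11.
The quoted forward undervalues THB, so borrow THB, convert to MXN at spot, deposit the MXN at 8.18%, and buy THB forward at 0.33556 to cover the loan.
The gap between the two covered legs is MXN 588,880.

MXN 588,880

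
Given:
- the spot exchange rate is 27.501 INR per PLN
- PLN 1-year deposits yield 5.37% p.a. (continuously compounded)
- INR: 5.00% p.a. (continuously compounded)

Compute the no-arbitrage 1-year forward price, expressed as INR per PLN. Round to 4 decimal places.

27.3994

T = 1 year.
Growth of 1 INR over T: e^(0.0500×1) = 1.0512711.
PLN growth factor: e^(0.0537×1) = 1.055168.
Forward (INR per PLN) = 27.501 × 1.0512711 / 1.055168 = 27.399435.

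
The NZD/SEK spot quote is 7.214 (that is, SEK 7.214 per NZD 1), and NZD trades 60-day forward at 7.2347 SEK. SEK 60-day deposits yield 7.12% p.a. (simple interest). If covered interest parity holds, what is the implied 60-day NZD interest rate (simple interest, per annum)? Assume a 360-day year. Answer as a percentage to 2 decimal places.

T = 60/360 years.
F/S = 7.2347/7.214 = 1.0028694 = (growth of SEK) / (growth of NZD).
SEK growth factor: 1 + 0.0712×60/360 = 1.0118667.
Hence g_NZD = 1.0089716.
(1.0089716 − 1)/T = 0.053830, i.e. 5.38%.

5.38%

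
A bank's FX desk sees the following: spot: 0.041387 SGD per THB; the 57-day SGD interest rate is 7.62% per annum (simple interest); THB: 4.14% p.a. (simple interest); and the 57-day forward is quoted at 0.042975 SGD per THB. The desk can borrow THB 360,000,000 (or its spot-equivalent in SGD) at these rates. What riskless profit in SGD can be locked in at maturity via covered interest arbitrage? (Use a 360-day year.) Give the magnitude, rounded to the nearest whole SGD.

T = 57/360 years.
Keep in THB, deliver into the forward: 360,000,000·1.006555·0.042975 = SGD 15,572,412.41.
Swap to SGD now, deposit: 360,000,000·0.041387·1.012065 = SGD 15,079,080.30.
The quoted forward overvalues THB, so borrow SGD, buy THB at spot, deposit the THB at 4.14%, and sell the proceeds forward at 0.042975.
The gap between the two covered legs is SGD 493,332.

SGD 493,332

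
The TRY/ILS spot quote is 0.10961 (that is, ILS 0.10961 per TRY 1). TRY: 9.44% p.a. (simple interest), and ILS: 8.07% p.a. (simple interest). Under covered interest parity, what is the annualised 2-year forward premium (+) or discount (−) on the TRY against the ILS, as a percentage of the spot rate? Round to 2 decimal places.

-1.15%

T = 2 years.
CIP forward (ILS per TRY) = 0.10961 × 1.161400/1.188800 = 0.10708366.
Annualised premium = (F − S)/S × (1/T) = (0.10708366 − 0.10961)/0.10961 ÷ 2 = -1.15%.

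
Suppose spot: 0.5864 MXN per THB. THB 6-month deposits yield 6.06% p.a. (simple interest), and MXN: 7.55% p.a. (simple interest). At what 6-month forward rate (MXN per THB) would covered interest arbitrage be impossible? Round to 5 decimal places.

0.59064

T = 6/12 years.
MXN growth factor: 1 + 0.0755×6/12 = 1.037750.
THB growth factor: 1 + 0.0606×6/12 = 1.030300.
CIP: F = S · (grow MXN)/(grow THB) = 0.5864 × 1.037750/1.030300 = 0.5906402 MXN per THB.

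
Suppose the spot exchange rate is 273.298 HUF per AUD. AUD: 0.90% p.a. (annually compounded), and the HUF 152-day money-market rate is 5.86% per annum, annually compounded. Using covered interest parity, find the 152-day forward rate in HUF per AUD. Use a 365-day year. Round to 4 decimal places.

T = 152/365 years.
HUF accumulates by (1 + 0.0586)^(152/365) = 1.023998469.
AUD growth factor: (1 + 0.0090)^(152/365) = 1.003738149.
Forward (HUF per AUD) = 273.298 × 1.023998469 / 1.003738149 = 278.814483.

278.8145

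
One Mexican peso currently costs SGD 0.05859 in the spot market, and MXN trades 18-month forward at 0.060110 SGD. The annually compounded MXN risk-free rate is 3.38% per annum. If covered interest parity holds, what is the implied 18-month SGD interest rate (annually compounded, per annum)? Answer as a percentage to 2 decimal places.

T = 18/12 years.
CIP gives F = S · g_SGD/g_MXN, so g_SGD/g_MXN = 0.06011/0.05859 = 1.0259430.
MXN growth factor: (1 + 0.0338)^(18/12) = 1.051126.
Hence g_SGD = 1.0783954.
r = 1.0783954^(12/18) − 1 = 0.051603 → 5.16%.

5.16%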